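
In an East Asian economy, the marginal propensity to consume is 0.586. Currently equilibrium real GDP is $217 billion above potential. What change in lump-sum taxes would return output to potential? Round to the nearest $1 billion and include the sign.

Spending multiplier = 1/(1 − MPC) = 1/(1 − 0.586) = 1/0.414 ≈ 2.415.
Tax multiplier = −c·k = −0.586/0.414 ≈ −1.415. Need ΔY = −$217 billion, so ΔT = ΔY/(−c·k) = −(−$217 billion) × 0.414 / 0.586 ≈ +$153 billion.
The government should raise lump-sum taxes by $153 billion.

+$153 billion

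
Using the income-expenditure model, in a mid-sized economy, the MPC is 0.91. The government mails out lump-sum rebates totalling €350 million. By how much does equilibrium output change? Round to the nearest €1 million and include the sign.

+€3,539 million

A lump-sum tax change of −€350 million shifts disposable income by +€350 million; first-round consumption changes by −c × ΔT = −0.91 × (−€350 million) = +€318.5 million.
Expenditure multiplier = 1/(1 − MPC) = 1/(1 − 0.91) = 1/0.09 ≈ 11.111.
The tax multiplier is −c × k ≈ −10.111, so ΔY = k × (−c·ΔT) = (+€318.5 million) / 0.09 ≈ +€3,539 million.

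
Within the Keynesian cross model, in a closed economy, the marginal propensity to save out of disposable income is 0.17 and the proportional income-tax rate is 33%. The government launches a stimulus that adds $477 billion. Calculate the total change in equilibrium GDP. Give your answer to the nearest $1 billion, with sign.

+$1,075 billion

MPC = 1 − MPS = 1 − 0.17 = 0.83.
Expenditure multiplier = 1/(1 − c(1−t)) = 1/(1 − 0.83×0.67) = 1/0.4439 ≈ 2.253.
ΔY = k × ΔG = (+$477 billion) / 0.4439 ≈ +$1,075 billion.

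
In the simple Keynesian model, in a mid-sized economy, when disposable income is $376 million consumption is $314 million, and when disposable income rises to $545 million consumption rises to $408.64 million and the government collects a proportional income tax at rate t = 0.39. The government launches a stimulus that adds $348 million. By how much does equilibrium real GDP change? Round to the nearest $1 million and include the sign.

MPC = ΔC/ΔYd = (408.64 − 314)/(545 − 376) = 94.64/169 = 0.56.
Spending multiplier = 1/(1 − c(1−t)) = 1/(1 − 0.56×0.61) = 1/0.6584 ≈ 1.519.
ΔY = k × ΔG = (+$348 million) / 0.6584 ≈ +$529 million.

+$529 million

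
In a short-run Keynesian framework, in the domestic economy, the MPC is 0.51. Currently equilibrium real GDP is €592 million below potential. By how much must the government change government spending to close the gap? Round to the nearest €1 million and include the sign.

Spending multiplier = 1/(1 − MPC) = 1/(1 − 0.51) = 1/0.49 ≈ 2.041.
Need ΔY = +€592 million, so ΔG = ΔY/k = (+€592 million) × 0.49 ≈ +€290 million.
The government should increase government spending by €290 million.

+€290 million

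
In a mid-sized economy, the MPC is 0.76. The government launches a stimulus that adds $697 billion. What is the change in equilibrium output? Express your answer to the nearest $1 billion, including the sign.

+$2,904 billion

Spending multiplier = 1/(1 − MPC) = 1/(1 − 0.76) = 1/0.24 ≈ 4.167.
ΔY = k × ΔG = (+$697 billion) / 0.24 ≈ +$2,904 billion.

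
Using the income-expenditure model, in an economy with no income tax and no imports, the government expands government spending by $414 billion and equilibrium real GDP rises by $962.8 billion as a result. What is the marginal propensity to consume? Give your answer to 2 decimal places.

0.57

Implied spending multiplier k = ΔY/ΔG = 962.8/414 ≈ 2.3256.
Since k = 1/(1 − MPC), MPC = 1 − 1/k = 1 − ΔG/ΔY = 1 − 414/962.8 ≈ 0.57.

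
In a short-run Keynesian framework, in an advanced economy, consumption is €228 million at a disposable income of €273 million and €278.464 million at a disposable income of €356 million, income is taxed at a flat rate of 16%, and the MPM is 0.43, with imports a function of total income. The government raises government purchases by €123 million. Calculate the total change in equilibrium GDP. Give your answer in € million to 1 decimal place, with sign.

MPC = ΔC/ΔYd = (278.464 − 228)/(356 − 273) = 50.464/83 = 0.608.
Spending multiplier = 1/(1 − c(1−t) + m) = 1/(1 − 0.608×0.84 + 0.43) = 1/0.91928 ≈ 1.088.
ΔY = k × ΔG = (+€123 million) / 0.91928 ≈ +€133.8 million.

+€133.8 million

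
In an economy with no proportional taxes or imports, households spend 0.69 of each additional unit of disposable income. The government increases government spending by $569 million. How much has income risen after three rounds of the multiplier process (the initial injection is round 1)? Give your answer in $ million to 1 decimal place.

$1,232.5 million

Round 1 adds ΔG = $569 million; each later round is MPC = 0.69 times the previous.
After 3 rounds: 569 + 392.61 + 270.9009 = ΔG·(1 − c^3)/(1 − c) = 569 × (1 − 0.328509)/0.31 ≈ $1,232.5 million.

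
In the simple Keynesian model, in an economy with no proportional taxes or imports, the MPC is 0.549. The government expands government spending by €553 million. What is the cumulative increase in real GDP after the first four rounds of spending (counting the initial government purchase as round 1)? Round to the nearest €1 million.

Round 1 adds ΔG = €553 million; each later round is MPC = 0.549 times the previous.
After 4 rounds: 553 + 303.597 + 166.674753 + 91.504439397 = ΔG·(1 − c^4)/(1 − c) = 553 × (1 − 0.090842562801)/0.451 ≈ €1,115 million.

€1,115 million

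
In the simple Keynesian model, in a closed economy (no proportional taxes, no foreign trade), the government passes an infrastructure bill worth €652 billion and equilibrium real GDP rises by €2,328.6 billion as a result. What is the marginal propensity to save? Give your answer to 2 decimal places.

Implied spending multiplier k = ΔY/ΔG = 2,328.6/652 ≈ 3.5715.
Since k = 1/(1 − MPC), MPC = 1 − 1/k = 1 − ΔG/ΔY = 1 − 652/2,328.6 ≈ 0.72.
MPS = 1 − MPC = 0.28.

0.28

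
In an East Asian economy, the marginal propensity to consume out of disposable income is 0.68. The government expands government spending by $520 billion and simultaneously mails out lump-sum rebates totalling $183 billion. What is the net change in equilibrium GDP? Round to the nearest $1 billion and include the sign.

Expenditure multiplier = 1/(1 − MPC) = 1/(1 − 0.68) = 1/0.32 = 3.125.
ΔG contributes k·ΔG = (+$520 billion) / 0.32 = +$1,625 billion.
ΔT of −$183 billion changes first-round spending by −c·ΔT = +$124.44 billion, contributing k·(−c·ΔT) = (+$124.44 billion) / 0.32 ≈ +$388.9 billion.
Net ΔY = k(ΔG − c·ΔT) = (+$644.44 billion) / 0.32 ≈ +$2,014 billion.

+$2,014 billion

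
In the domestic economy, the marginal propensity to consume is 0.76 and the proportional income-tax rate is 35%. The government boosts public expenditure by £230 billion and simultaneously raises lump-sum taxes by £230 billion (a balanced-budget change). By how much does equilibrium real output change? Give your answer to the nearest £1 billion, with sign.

+£109 billion

Expenditure multiplier = 1/(1 − c(1−t)) = 1/(1 − 0.76×0.65) = 1/0.506 ≈ 1.976.
ΔG contributes k·ΔG = (+£230 billion) / 0.506 ≈ +£454.5 billion.
ΔT of +£230 billion changes first-round spending by −c·ΔT = −£174.8 billion, contributing k·(−c·ΔT) = (−£174.8 billion) / 0.506 ≈ −£345.5 billion.
Net ΔY = k(ΔG − c·ΔT) = (+£55.2 billion) / 0.506 ≈ +£109 billion.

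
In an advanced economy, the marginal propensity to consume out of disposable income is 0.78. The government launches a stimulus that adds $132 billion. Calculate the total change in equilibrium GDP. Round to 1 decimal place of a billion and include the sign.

Government-spending multiplier = 1/(1 − MPC) = 1/(1 − 0.78) = 1/0.22 ≈ 4.545.
ΔY = k × ΔG = (+$132 billion) / 0.22 = +$600 billion.

+$600.0 billion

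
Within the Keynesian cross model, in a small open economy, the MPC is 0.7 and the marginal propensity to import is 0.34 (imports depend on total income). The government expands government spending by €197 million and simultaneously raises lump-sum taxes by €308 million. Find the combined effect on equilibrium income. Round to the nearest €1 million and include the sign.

Expenditure multiplier = 1/(1 − c + m) = 1/(1 − 0.7 + 0.34) = 1/0.64 ≈ 1.563.
ΔG contributes k·ΔG = (+€197 million) / 0.64 ≈ +€307.8 million.
ΔT of +€308 million changes first-round spending by −c·ΔT = −€215.6 million, contributing k·(−c·ΔT) = (−€215.6 million) / 0.64 ≈ −€336.9 million.
Net ΔY = k(ΔG − c·ΔT) = (−€18.6 million) / 0.64 ≈ −€29 million.

−€29 million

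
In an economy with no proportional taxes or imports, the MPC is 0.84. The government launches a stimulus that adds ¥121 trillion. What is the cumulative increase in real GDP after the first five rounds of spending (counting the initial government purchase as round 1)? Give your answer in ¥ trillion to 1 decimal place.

¥440.0 trillion

Round 1 adds ΔG = ¥121 trillion; each later round is MPC = 0.84 times the previous.
After 5 rounds: 121 + 101.64 + 85.3776 + 71.717184 + 60.24243456 = ΔG·(1 − c^5)/(1 − c) = 121 × (1 − 0.4182119424)/0.16 ≈ ¥440 trillion.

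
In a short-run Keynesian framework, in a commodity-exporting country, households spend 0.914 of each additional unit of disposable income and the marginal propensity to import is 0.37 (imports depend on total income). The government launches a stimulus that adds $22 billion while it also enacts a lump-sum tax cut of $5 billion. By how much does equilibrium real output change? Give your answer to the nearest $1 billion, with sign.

+$58 billion

Expenditure multiplier = 1/(1 − c + m) = 1/(1 − 0.914 + 0.37) = 1/0.456 ≈ 2.193.
ΔG contributes k·ΔG = (+$22 billion) / 0.456 ≈ +$48.2 billion.
ΔT of −$5 billion changes first-round spending by −c·ΔT = +$4.57 billion, contributing k·(−c·ΔT) = (+$4.57 billion) / 0.456 ≈ +$10 billion.
Net ΔY = k(ΔG − c·ΔT) = (+$26.57 billion) / 0.456 ≈ +$58 billion.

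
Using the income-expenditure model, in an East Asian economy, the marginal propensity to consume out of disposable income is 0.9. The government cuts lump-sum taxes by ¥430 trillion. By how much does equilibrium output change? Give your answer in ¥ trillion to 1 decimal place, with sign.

+¥3,870.0 trillion

A lump-sum tax change of −¥430 trillion shifts disposable income by +¥430 trillion; first-round consumption changes by −c × ΔT = −0.9 × (−¥430 trillion) = +¥387 trillion.
Expenditure multiplier = 1/(1 − MPC) = 1/(1 − 0.9) = 1/0.1 = 10.
The tax multiplier is −c × k = −9, so ΔY = k × (−c·ΔT) = (+¥387 trillion) / 0.1 = +¥3,870 trillion.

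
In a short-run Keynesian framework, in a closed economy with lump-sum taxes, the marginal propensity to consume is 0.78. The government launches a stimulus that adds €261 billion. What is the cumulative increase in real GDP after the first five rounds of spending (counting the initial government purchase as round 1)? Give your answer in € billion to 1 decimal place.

€843.8 billion

Round 1 adds ΔG = €261 billion; each later round is MPC = 0.78 times the previous.
After 5 rounds: 261 + 203.58 + 158.7924 + 123.858072 + 96.60929616 = ΔG·(1 − c^5)/(1 − c) = 261 × (1 − 0.2887174368)/0.22 ≈ €843.8 billion.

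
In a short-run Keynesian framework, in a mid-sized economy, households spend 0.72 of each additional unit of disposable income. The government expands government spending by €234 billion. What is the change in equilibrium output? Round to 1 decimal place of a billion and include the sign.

+€835.7 billion

Government-spending multiplier = 1/(1 − MPC) = 1/(1 − 0.72) = 1/0.28 ≈ 3.571.
ΔY = k × ΔG = (+€234 billion) / 0.28 ≈ +€835.7 billion.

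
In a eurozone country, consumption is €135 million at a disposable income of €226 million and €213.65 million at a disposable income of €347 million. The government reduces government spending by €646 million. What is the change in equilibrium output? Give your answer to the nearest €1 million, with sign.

−€1,846 million

MPC = ΔC/ΔYd = (213.65 − 135)/(347 − 226) = 78.65/121 = 0.65.
Expenditure multiplier = 1/(1 − MPC) = 1/(1 − 0.65) = 1/0.35 ≈ 2.857.
ΔY = k × ΔG = (−€646 million) / 0.35 ≈ −€1,846 million.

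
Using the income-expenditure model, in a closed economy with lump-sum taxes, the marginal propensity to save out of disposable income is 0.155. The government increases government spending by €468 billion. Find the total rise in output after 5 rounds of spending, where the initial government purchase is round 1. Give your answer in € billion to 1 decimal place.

€1,718.6 billion

MPC = 1 − MPS = 1 − 0.155 = 0.845.
Round 1 adds ΔG = €468 billion; each later round is MPC = 0.845 times the previous.
After 5 rounds: 468 + 395.46 + 334.1637 + 282.3683265 + 238.6012358925 = ΔG·(1 − c^5)/(1 − c) = 468 × (1 − 0.430807787028125)/0.155 ≈ €1,718.6 billion.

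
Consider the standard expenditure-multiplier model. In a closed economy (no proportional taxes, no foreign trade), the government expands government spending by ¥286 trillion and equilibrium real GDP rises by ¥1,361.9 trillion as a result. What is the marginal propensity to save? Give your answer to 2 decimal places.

0.21

Implied spending multiplier k = ΔY/ΔG = 1,361.9/286 ≈ 4.7619.
Since k = 1/(1 − MPC), MPC = 1 − 1/k = 1 − ΔG/ΔY = 1 − 286/1,361.9 ≈ 0.79.
MPS = 1 − MPC = 0.21.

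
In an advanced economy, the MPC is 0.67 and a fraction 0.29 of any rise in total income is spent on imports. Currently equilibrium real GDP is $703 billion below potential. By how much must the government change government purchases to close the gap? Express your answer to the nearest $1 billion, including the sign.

Spending multiplier = 1/(1 − c + m) = 1/(1 − 0.67 + 0.29) = 1/0.62 ≈ 1.613.
Need ΔY = +$703 billion, so ΔG = ΔY/k = (+$703 billion) × 0.62 ≈ +$436 billion.
The government should increase government purchases by $436 billion.

+$436 billion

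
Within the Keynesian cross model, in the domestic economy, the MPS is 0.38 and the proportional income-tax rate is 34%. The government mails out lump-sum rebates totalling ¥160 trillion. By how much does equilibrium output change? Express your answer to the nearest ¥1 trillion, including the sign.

+¥168 trillion

MPC = 1 − MPS = 1 − 0.38 = 0.62.
A lump-sum tax change of −¥160 trillion shifts disposable income by +¥160 trillion; first-round consumption changes by −c × ΔT = −0.62 × (−¥160 trillion) = +¥99.2 trillion.
Expenditure multiplier = 1/(1 − c(1−t)) = 1/(1 − 0.62×0.66) = 1/0.5908 ≈ 1.693.
The tax multiplier is −c × k ≈ −1.049, so ΔY = k × (−c·ΔT) = (+¥99.2 trillion) / 0.5908 ≈ +¥168 trillion.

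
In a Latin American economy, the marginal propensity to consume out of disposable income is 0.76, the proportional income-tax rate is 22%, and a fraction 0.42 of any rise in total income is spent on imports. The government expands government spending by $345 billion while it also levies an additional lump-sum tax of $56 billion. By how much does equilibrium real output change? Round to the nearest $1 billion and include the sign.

+$366 billion

Expenditure multiplier = 1/(1 − c(1−t) + m) = 1/(1 − 0.76×0.78 + 0.42) = 1/0.8272 ≈ 1.209.
ΔG contributes k·ΔG = (+$345 billion) / 0.8272 ≈ +$417.1 billion.
ΔT of +$56 billion changes first-round spending by −c·ΔT = −$42.56 billion, contributing k·(−c·ΔT) = (−$42.56 billion) / 0.8272 ≈ −$51.5 billion.
Net ΔY = k(ΔG − c·ΔT) = (+$302.44 billion) / 0.8272 ≈ +$366 billion.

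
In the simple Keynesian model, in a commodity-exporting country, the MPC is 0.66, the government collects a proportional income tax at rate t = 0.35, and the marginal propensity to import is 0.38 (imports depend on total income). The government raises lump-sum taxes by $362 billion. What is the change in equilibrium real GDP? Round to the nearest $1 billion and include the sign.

A lump-sum tax change of +$362 billion shifts disposable income by −$362 billion; first-round consumption changes by −c × ΔT = −0.66 × (+$362 billion) = −$238.92 billion.
Expenditure multiplier = 1/(1 − c(1−t) + m) = 1/(1 − 0.66×0.65 + 0.38) = 1/0.951 ≈ 1.052.
The tax multiplier is −c × k ≈ −0.694, so ΔY = k × (−c·ΔT) = (−$238.92 billion) / 0.951 ≈ −$251 billion.

−$251 billion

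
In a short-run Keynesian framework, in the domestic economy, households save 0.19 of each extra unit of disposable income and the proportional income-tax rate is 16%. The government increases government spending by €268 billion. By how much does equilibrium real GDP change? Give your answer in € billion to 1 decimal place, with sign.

MPC = 1 − MPS = 1 − 0.19 = 0.81.
Government-spending multiplier = 1/(1 − c(1−t)) = 1/(1 − 0.81×0.84) = 1/0.3196 ≈ 3.129.
ΔY = k × ΔG = (+€268 billion) / 0.3196 ≈ +€838.5 billion.

+€838.5 billion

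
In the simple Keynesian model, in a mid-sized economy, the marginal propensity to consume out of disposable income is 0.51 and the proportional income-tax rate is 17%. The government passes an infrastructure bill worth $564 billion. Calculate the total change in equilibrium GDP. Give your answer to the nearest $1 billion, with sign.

+$978 billion

Spending multiplier = 1/(1 − c(1−t)) = 1/(1 − 0.51×0.83) = 1/0.5767 ≈ 1.734.
ΔY = k × ΔG = (+$564 billion) / 0.5767 ≈ +$978 billion.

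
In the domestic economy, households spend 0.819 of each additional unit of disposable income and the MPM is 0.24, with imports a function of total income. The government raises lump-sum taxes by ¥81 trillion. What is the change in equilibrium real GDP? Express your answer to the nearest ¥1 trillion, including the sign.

−¥158 trillion

A lump-sum tax change of +¥81 trillion shifts disposable income by −¥81 trillion; first-round consumption changes by −c × ΔT = −0.819 × (+¥81 trillion) = −¥66.339 trillion.
Expenditure multiplier = 1/(1 − c + m) = 1/(1 − 0.819 + 0.24) = 1/0.421 ≈ 2.375.
The tax multiplier is −c × k ≈ −1.945, so ΔY = k × (−c·ΔT) = (−¥66.339 trillion) / 0.421 ≈ −¥158 trillion.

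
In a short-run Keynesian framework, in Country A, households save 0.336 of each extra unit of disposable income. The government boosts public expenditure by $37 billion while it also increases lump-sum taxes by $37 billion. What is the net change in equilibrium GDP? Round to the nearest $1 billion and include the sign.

+$37 billion

MPC = 1 − MPS = 1 − 0.336 = 0.664.
Expenditure multiplier = 1/(1 − MPC) = 1/(1 − 0.664) = 1/0.336 ≈ 2.976.
ΔG contributes k·ΔG = (+$37 billion) / 0.336 ≈ +$110.1 billion.
ΔT of +$37 billion changes first-round spending by −c·ΔT = −$24.568 billion, contributing k·(−c·ΔT) = (−$24.568 billion) / 0.336 ≈ −$73.1 billion.
With ΔG = ΔT and no other leakages, the balanced-budget multiplier is 1, so ΔY = ΔG = +$37 billion.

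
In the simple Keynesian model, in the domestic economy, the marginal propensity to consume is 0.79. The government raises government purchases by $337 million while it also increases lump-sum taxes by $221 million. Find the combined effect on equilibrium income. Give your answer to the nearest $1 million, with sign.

+$773 million

Expenditure multiplier = 1/(1 − MPC) = 1/(1 − 0.79) = 1/0.21 ≈ 4.762.
ΔG contributes k·ΔG = (+$337 million) / 0.21 ≈ +$1,604.8 million.
ΔT of +$221 million changes first-round spending by −c·ΔT = −$174.59 million, contributing k·(−c·ΔT) = (−$174.59 million) / 0.21 ≈ −$831.4 million.
Net ΔY = k(ΔG − c·ΔT) = (+$162.41 million) / 0.21 ≈ +$773 million.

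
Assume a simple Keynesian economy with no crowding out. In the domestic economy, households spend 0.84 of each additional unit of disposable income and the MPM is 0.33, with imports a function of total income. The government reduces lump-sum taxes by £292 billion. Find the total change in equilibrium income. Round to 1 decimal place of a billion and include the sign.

A lump-sum tax change of −£292 billion shifts disposable income by +£292 billion; first-round consumption changes by −c × ΔT = −0.84 × (−£292 billion) = +£245.28 billion.
Expenditure multiplier = 1/(1 − c + m) = 1/(1 − 0.84 + 0.33) = 1/0.49 ≈ 2.041.
The tax multiplier is −c × k ≈ −1.714, so ΔY = k × (−c·ΔT) = (+£245.28 billion) / 0.49 ≈ +£500.6 billion.

+£500.6 billion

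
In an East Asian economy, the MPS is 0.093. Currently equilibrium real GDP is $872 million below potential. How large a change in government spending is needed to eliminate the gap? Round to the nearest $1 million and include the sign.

MPC = 1 − MPS = 1 − 0.093 = 0.907.
Spending multiplier = 1/(1 − MPC) = 1/(1 − 0.907) = 1/0.093 ≈ 10.753.
Need ΔY = +$872 million, so ΔG = ΔY/k = (+$872 million) × 0.093 ≈ +$81 million.
The government should increase government spending by $81 million.

+$81 million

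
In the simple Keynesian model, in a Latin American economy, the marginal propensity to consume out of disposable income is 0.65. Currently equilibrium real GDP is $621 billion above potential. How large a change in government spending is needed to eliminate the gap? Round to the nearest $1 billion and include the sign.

−$217 billion

Spending multiplier = 1/(1 − MPC) = 1/(1 − 0.65) = 1/0.35 ≈ 2.857.
Need ΔY = −$621 billion, so ΔG = ΔY/k = (−$621 billion) × 0.35 ≈ −$217 billion.
The government should cut government spending by $217 billion.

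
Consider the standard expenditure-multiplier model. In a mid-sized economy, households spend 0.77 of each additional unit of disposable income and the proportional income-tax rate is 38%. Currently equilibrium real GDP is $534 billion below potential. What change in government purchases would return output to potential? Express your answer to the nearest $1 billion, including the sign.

+$279 billion

Spending multiplier = 1/(1 − c(1−t)) = 1/(1 − 0.77×0.62) = 1/0.5226 ≈ 1.914.
Need ΔY = +$534 billion, so ΔG = ΔY/k = (+$534 billion) × 0.5226 ≈ +$279 billion.
The government should increase government purchases by $279 billion.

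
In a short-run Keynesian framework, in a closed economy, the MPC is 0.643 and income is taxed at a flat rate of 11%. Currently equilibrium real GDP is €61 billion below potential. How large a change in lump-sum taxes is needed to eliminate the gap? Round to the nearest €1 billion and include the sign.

−€41 billion

Spending multiplier = 1/(1 − c(1−t)) = 1/(1 − 0.643×0.89) = 1/0.42773 ≈ 2.338.
Tax multiplier = −c·k = −0.643/0.42773 ≈ −1.503. Need ΔY = +€61 billion, so ΔT = ΔY/(−c·k) = −(+€61 billion) × 0.42773 / 0.643 ≈ −€41 billion.
The government should cut lump-sum taxes by €41 billion.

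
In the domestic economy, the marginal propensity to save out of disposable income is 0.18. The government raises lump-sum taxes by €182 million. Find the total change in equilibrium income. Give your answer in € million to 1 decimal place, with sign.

MPC = 1 − MPS = 1 − 0.18 = 0.82.
A lump-sum tax change of +€182 million shifts disposable income by −€182 million; first-round consumption changes by −c × ΔT = −0.82 × (+€182 million) = −€149.24 million.
Expenditure multiplier = 1/(1 − MPC) = 1/(1 − 0.82) = 1/0.18 ≈ 5.556.
The tax multiplier is −c × k ≈ −4.556, so ΔY = k × (−c·ΔT) = (−€149.24 million) / 0.18 ≈ −€829.1 million.

−€829.1 million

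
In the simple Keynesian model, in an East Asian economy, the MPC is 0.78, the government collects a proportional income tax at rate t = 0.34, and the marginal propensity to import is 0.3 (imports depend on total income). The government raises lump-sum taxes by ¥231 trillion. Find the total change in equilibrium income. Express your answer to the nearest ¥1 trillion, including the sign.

−¥229 trillion

A lump-sum tax change of +¥231 trillion shifts disposable income by −¥231 trillion; first-round consumption changes by −c × ΔT = −0.78 × (+¥231 trillion) = −¥180.18 trillion.
Expenditure multiplier = 1/(1 − c(1−t) + m) = 1/(1 − 0.78×0.66 + 0.3) = 1/0.7852 ≈ 1.274.
The tax multiplier is −c × k ≈ −0.993, so ΔY = k × (−c·ΔT) = (−¥180.18 trillion) / 0.7852 ≈ −¥229 trillion.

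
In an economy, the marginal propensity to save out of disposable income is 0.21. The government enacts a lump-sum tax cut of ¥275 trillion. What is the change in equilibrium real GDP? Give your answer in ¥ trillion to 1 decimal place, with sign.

MPC = 1 − MPS = 1 − 0.21 = 0.79.
A lump-sum tax change of −¥275 trillion shifts disposable income by +¥275 trillion; first-round consumption changes by −c × ΔT = −0.79 × (−¥275 trillion) = +¥217.25 trillion.
Expenditure multiplier = 1/(1 − MPC) = 1/(1 − 0.79) = 1/0.21 ≈ 4.762.
The tax multiplier is −c × k ≈ −3.762, so ΔY = k × (−c·ΔT) = (+¥217.25 trillion) / 0.21 ≈ +¥1,034.5 trillion.

+¥1,034.5 trillion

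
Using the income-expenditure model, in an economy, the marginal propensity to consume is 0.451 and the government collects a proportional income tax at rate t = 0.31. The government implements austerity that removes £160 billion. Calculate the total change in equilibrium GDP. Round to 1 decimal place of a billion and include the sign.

−£232.3 billion

Spending multiplier = 1/(1 − c(1−t)) = 1/(1 − 0.451×0.69) = 1/0.68881 ≈ 1.452.
ΔY = k × ΔG = (−£160 billion) / 0.68881 ≈ −£232.3 billion.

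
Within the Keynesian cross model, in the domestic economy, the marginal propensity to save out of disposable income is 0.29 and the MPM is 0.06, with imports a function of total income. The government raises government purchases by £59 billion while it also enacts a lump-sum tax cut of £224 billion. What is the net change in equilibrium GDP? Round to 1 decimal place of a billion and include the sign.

MPC = 1 − MPS = 1 − 0.29 = 0.71.
Expenditure multiplier = 1/(1 − c + m) = 1/(1 − 0.71 + 0.06) = 1/0.35 ≈ 2.857.
ΔG contributes k·ΔG = (+£59 billion) / 0.35 ≈ +£168.6 billion.
ΔT of −£224 billion changes first-round spending by −c·ΔT = +£159.04 billion, contributing k·(−c·ΔT) = (+£159.04 billion) / 0.35 = +£454.4 billion.
Net ΔY = k(ΔG − c·ΔT) = (+£218.04 billion) / 0.35 ≈ +£623 billion.

+£623.0 billion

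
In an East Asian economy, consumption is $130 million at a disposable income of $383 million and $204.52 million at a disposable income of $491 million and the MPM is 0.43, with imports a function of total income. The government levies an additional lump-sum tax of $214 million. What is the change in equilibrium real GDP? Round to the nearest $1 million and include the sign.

−$200 million

MPC = ΔC/ΔYd = (204.52 − 130)/(491 − 383) = 74.52/108 = 0.69.
A lump-sum tax change of +$214 million shifts disposable income by −$214 million; first-round consumption changes by −c × ΔT = −0.69 × (+$214 million) = −$147.66 million.
Expenditure multiplier = 1/(1 − c + m) = 1/(1 − 0.69 + 0.43) = 1/0.74 ≈ 1.351.
The tax multiplier is −c × k ≈ −0.932, so ΔY = k × (−c·ΔT) = (−$147.66 million) / 0.74 ≈ −$200 million.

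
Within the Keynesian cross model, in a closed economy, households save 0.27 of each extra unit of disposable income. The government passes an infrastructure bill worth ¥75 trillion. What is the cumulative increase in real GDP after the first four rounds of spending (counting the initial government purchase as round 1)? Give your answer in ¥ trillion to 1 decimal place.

¥198.9 trillion

MPC = 1 − MPS = 1 − 0.27 = 0.73.
Round 1 adds ΔG = ¥75 trillion; each later round is MPC = 0.73 times the previous.
After 4 rounds: 75 + 54.75 + 39.9675 + 29.176275 = ΔG·(1 − c^4)/(1 − c) = 75 × (1 − 0.28398241)/0.27 ≈ ¥198.9 trillion.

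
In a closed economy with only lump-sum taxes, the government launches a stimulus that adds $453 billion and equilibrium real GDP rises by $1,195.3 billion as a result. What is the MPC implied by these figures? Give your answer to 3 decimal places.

Implied spending multiplier k = ΔY/ΔG = 1,195.3/453 ≈ 2.6386.
Since k = 1/(1 − MPC), MPC = 1 − 1/k = 1 − ΔG/ΔY = 1 − 453/1,195.3 ≈ 0.621.

0.621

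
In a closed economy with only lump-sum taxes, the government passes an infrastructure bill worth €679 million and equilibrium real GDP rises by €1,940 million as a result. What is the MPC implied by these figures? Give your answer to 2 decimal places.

Implied spending multiplier k = ΔY/ΔG = 1,940/679 ≈ 2.8571.
Since k = 1/(1 − MPC), MPC = 1 − 1/k = 1 − ΔG/ΔY = 1 − 679/1,940 = 0.65.

0.65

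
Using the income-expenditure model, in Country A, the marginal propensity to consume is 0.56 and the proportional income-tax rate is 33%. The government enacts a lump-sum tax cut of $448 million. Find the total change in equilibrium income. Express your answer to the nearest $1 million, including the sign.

A lump-sum tax change of −$448 million shifts disposable income by +$448 million; first-round consumption changes by −c × ΔT = −0.56 × (−$448 million) = +$250.88 million.
Expenditure multiplier = 1/(1 − c(1−t)) = 1/(1 − 0.56×0.67) = 1/0.6248 ≈ 1.601.
The tax multiplier is −c × k ≈ −0.896, so ΔY = k × (−c·ΔT) = (+$250.88 million) / 0.6248 ≈ +$402 million.

+$402 million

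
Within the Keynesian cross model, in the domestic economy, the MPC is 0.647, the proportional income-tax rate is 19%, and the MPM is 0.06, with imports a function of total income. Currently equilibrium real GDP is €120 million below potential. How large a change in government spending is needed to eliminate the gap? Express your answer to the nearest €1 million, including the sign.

Spending multiplier = 1/(1 − c(1−t) + m) = 1/(1 − 0.647×0.81 + 0.06) = 1/0.53593 ≈ 1.866.
Need ΔY = +€120 million, so ΔG = ΔY/k = (+€120 million) × 0.53593 ≈ +€64 million.
The government should increase government spending by €64 million.

+€64 million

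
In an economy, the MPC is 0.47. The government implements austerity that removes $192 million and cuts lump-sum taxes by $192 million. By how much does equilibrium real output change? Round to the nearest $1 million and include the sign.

Expenditure multiplier = 1/(1 − MPC) = 1/(1 − 0.47) = 1/0.53 ≈ 1.887.
ΔG contributes k·ΔG = (−$192 million) / 0.53 ≈ −$362.3 million.
ΔT of −$192 million changes first-round spending by −c·ΔT = +$90.24 million, contributing k·(−c·ΔT) = (+$90.24 million) / 0.53 ≈ +$170.3 million.
With ΔG = ΔT and no other leakages, the balanced-budget multiplier is 1, so ΔY = ΔG = −$192 million.

−$192 million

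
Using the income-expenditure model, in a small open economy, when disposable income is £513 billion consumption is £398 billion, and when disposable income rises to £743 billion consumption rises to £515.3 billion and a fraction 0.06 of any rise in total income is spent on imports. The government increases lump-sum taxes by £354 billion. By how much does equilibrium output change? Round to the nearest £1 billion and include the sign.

MPC = ΔC/ΔYd = (515.3 − 398)/(743 − 513) = 117.3/230 = 0.51.
A lump-sum tax change of +£354 billion shifts disposable income by −£354 billion; first-round consumption changes by −c × ΔT = −0.51 × (+£354 billion) = −£180.54 billion.
Expenditure multiplier = 1/(1 − c + m) = 1/(1 − 0.51 + 0.06) = 1/0.55 ≈ 1.818.
The tax multiplier is −c × k ≈ −0.927, so ΔY = k × (−c·ΔT) = (−£180.54 billion) / 0.55 ≈ −£328 billion.

−£328 billion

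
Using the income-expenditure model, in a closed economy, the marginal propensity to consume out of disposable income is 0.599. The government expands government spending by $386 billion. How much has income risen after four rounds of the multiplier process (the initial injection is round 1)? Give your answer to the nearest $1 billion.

$839 billion

Round 1 adds ΔG = $386 billion; each later round is MPC = 0.599 times the previous.
After 4 rounds: 386 + 231.214 + 138.497186 + 82.959814414 = ΔG·(1 − c^4)/(1 − c) = 386 × (1 − 0.128738157601)/0.401 ≈ $839 billion.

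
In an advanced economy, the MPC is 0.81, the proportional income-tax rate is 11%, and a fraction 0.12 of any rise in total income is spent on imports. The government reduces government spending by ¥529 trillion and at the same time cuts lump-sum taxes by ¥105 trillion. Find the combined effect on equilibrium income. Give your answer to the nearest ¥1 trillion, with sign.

−¥1,112 trillion

Expenditure multiplier = 1/(1 − c(1−t) + m) = 1/(1 − 0.81×0.89 + 0.12) = 1/0.3991 ≈ 2.506.
ΔG contributes k·ΔG = (−¥529 trillion) / 0.3991 ≈ −¥1,325.5 trillion.
ΔT of −¥105 trillion changes first-round spending by −c·ΔT = +¥85.05 trillion, contributing k·(−c·ΔT) = (+¥85.05 trillion) / 0.3991 ≈ +¥213.1 trillion.
Net ΔY = k(ΔG − c·ΔT) = (−¥443.95 trillion) / 0.3991 ≈ −¥1,112 trillion.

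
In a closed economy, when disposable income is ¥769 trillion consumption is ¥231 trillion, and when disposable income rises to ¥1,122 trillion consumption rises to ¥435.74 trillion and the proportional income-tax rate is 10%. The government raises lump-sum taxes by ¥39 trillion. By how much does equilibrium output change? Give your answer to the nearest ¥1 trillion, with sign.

MPC = ΔC/ΔYd = (435.74 − 231)/(1,122 − 769) = 204.74/353 = 0.58.
A lump-sum tax change of +¥39 trillion shifts disposable income by −¥39 trillion; first-round consumption changes by −c × ΔT = −0.58 × (+¥39 trillion) = −¥22.62 trillion.
Expenditure multiplier = 1/(1 − c(1−t)) = 1/(1 − 0.58×0.9) = 1/0.478 ≈ 2.092.
The tax multiplier is −c × k ≈ −1.213, so ΔY = k × (−c·ΔT) = (−¥22.62 trillion) / 0.478 ≈ −¥47 trillion.

−¥47 trillion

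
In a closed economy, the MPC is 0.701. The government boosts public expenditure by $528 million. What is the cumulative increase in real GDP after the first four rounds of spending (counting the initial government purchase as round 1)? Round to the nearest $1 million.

$1,339 million

Round 1 adds ΔG = $528 million; each later round is MPC = 0.701 times the previous.
After 4 rounds: 528 + 370.128 + 259.459728 + 181.881269328 = ΔG·(1 − c^4)/(1 − c) = 528 × (1 − 0.241474942801)/0.299 ≈ $1,339 million.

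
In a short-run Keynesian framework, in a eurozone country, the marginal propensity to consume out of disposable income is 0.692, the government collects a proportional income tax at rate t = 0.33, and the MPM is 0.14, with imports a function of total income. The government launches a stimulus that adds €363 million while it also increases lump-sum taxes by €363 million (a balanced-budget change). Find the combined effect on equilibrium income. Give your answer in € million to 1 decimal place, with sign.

Expenditure multiplier = 1/(1 − c(1−t) + m) = 1/(1 − 0.692×0.67 + 0.14) = 1/0.67636 ≈ 1.479.
ΔG contributes k·ΔG = (+€363 million) / 0.67636 ≈ +€536.7 million.
ΔT of +€363 million changes first-round spending by −c·ΔT = −€251.196 million, contributing k·(−c·ΔT) = (−€251.196 million) / 0.67636 ≈ −€371.4 million.
Net ΔY = k(ΔG − c·ΔT) = (+€111.804 million) / 0.67636 ≈ +€165.3 million.

+€165.3 million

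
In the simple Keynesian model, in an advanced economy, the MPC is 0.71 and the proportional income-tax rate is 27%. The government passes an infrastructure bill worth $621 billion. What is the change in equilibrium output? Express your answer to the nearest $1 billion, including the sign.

Government-spending multiplier = 1/(1 − c(1−t)) = 1/(1 − 0.71×0.73) = 1/0.4817 ≈ 2.076.
ΔY = k × ΔG = (+$621 billion) / 0.4817 ≈ +$1,289 billion.

+$1,289 billion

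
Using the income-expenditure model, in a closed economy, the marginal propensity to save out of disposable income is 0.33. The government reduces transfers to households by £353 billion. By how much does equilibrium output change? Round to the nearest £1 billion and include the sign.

−£717 billion

MPC = 1 − MPS = 1 − 0.33 = 0.67.
The transfer change shifts disposable income by −£353 billion, so first-round consumption changes by c·ΔTR = 0.67 × (−£353 billion) = −£236.51 billion.
Expenditure multiplier = 1/(1 − MPC) = 1/(1 − 0.67) = 1/0.33 ≈ 3.03.
The transfer multiplier is c × k ≈ 2.03, so ΔY = k × (c·ΔTR) = (−£236.51 billion) / 0.33 ≈ −£717 billion.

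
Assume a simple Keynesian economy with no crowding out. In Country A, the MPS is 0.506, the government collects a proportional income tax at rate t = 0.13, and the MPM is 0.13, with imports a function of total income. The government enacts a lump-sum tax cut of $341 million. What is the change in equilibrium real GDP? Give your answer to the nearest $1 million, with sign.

+$241 million

MPC = 1 − MPS = 1 − 0.506 = 0.494.
A lump-sum tax change of −$341 million shifts disposable income by +$341 million; first-round consumption changes by −c × ΔT = −0.494 × (−$341 million) = +$168.454 million.
Expenditure multiplier = 1/(1 − c(1−t) + m) = 1/(1 − 0.494×0.87 + 0.13) = 1/0.70022 ≈ 1.428.
The tax multiplier is −c × k ≈ −0.705, so ΔY = k × (−c·ΔT) = (+$168.454 million) / 0.70022 ≈ +$241 million.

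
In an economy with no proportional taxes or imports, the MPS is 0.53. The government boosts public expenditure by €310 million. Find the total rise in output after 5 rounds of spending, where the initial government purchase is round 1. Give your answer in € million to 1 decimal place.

MPC = 1 − MPS = 1 − 0.53 = 0.47.
Round 1 adds ΔG = €310 million; each later round is MPC = 0.47 times the previous.
After 5 rounds: 310 + 145.7 + 68.479 + 32.18513 + 15.1270111 = ΔG·(1 − c^5)/(1 − c) = 310 × (1 − 0.0229345007)/0.53 ≈ €571.5 million.

€571.5 million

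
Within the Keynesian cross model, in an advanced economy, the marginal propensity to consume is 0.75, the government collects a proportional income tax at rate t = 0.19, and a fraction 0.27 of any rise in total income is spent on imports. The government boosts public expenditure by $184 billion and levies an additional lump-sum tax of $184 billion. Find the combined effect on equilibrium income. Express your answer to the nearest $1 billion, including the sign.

Expenditure multiplier = 1/(1 − c(1−t) + m) = 1/(1 − 0.75×0.81 + 0.27) = 1/0.6625 ≈ 1.509.
ΔG contributes k·ΔG = (+$184 billion) / 0.6625 ≈ +$277.7 billion.
ΔT of +$184 billion changes first-round spending by −c·ΔT = −$138 billion, contributing k·(−c·ΔT) = (−$138 billion) / 0.6625 ≈ −$208.3 billion.
Net ΔY = k(ΔG − c·ΔT) = (+$46 billion) / 0.6625 ≈ +$69 billion.

+$69 billion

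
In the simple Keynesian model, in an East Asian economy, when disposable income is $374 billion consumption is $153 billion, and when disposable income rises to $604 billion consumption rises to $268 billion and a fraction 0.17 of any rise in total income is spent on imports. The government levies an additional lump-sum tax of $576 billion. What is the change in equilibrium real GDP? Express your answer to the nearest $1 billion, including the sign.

MPC = ΔC/ΔYd = (268 − 153)/(604 − 374) = 115/230 = 0.5.
A lump-sum tax change of +$576 billion shifts disposable income by −$576 billion; first-round consumption changes by −c × ΔT = −0.5 × (+$576 billion) = −$288 billion.
Expenditure multiplier = 1/(1 − c + m) = 1/(1 − 0.5 + 0.17) = 1/0.67 ≈ 1.493.
The tax multiplier is −c × k ≈ −0.746, so ΔY = k × (−c·ΔT) = (−$288 billion) / 0.67 ≈ −$430 billion.

−$430 billion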